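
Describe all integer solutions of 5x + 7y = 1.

Step 1: Compute gcd(5, 7) = 1.
Since 1 divides 1, solutions exist.

Step 2: Find a particular solution using extended Euclidean algorithm.
We get x₀ = 3, y₀ = -2.
Check: 5*3 + 7*-2 = 1 = 1 ✓

Step 3: Write the general solution.
x = 3 + (7/1)t = 3 + 7t
y = -2 - (5/1)t = -2 - 5t
for any integer t.

x = 3 + 7t, y = -2 - 5t for integer t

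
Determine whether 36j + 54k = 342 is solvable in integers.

Step 1: Compute gcd(36, 54).
gcd(36, 54) = 18

Step 2: Check divisibility.
Does 18 divide 342? 342 = 18 x 19, so yes.

By the theorem on linear Diophantine equations, 36j + 54k = 342 has integer solutions if and only if gcd(36, 54) divides 342. Since 18 | 342, solutions exist.

Yes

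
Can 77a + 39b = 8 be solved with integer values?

Step 1: Compute gcd(77, 39).
gcd(77, 39) = 1

Step 2: Check divisibility.
Does 1 divide 8? 8 = 1 x 8, so yes.

By the theorem on linear Diophantine equations, 77a + 39b = 8 has integer solutions if and only if gcd(77, 39) divides 8. Since 1 | 8, solutions exist.

Yes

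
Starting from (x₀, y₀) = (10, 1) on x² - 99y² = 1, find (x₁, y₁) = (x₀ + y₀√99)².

Solutions to x² - Dy² = 1 are generated by powers of (x₀ + y₀√D).
The next solution satisfies x₁ + y₁√99 = (x₀ + y₀√99)², giving:
x₁ = x₀² + 99y₀² = 10² + 99·1² = 100 + 99 = 199
y₁ = 2x₀y₀ = 2·10·1 = 20

Verify: 199² - 99·20² = 39601 - 39600 = 1 ✓

x = 199, y = 20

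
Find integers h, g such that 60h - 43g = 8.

Step 1: Check solvability.
gcd(60, 43) = 1
Since 1 divides 8, solutions exist.

Step 2: Apply extended Euclidean algorithm to find gcd.
We find integers such that 60*x0 + 43*y0 = 1

Step 3: Scale the particular solution.
Multiply by 8/1 = 8:
h = -40, g = -56

Step 4: Verify.
60*(-40) - 43*(-56) = 8 = 8 ✓

h = -40, g = -56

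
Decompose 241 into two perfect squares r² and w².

We need to find integers r, w > 0 such that r² + w² = 241.
Trying r = 4: w² = 241 - 4² = 241 - 16 = 225
w = 15
Check: 4² + 15² = 16 + 225 = 241 ✓

241 = 4² + 15²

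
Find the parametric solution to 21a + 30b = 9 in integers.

Step 1: Compute gcd(21, 30) = 3.
Since 3 divides 9, solutions exist.

Step 2: Find a particular solution using extended Euclidean algorithm.
We get a₀ = 9, b₀ = -6.
Check: 21*9 + 30*-6 = 9 = 9 ✓

Step 3: Write the general solution.
a = 9 + (30/3)t = 9 + 10t
b = -6 - (21/3)t = -6 - 7t
for any integer t.

a = 9 + 10t, b = -6 - 7t for integer t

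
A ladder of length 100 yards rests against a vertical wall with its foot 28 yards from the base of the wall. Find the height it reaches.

The ladder, wall, and ground form a right triangle with hypotenuse 100 and one leg 28.
By the Pythagorean theorem: h² = 100² - 28² = 10000 - 784 = 9216
h = √9216 = 96 yards

96 yards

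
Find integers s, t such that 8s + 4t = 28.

Step 1: Check solvability.
gcd(8, 4) = 4
Since 4 divides 28, solutions exist.

Step 2: Apply extended Euclidean algorithm to find gcd.
We find integers such that 8*x0 + 4*y0 = 4

Step 3: Scale the particular solution.
Multiply by 28/4 = 7:
s = 0, t = 7

Step 4: Verify.
8*(0) + 4*(7) = 28 = 28 ✓

s = 0, t = 7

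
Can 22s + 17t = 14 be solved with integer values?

Step 1: Compute gcd(22, 17).
gcd(22, 17) = 1

Step 2: Check divisibility.
Does 1 divide 14? 14 = 1 x 14, so yes.

By the theorem on linear Diophantine equations, 22s + 17t = 14 has integer solutions if and only if gcd(22, 17) divides 14. Since 1 | 14, solutions exist.

Yes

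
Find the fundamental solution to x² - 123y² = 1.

We seek the smallest positive integers (x, y) with x² - 123y² = 1, i.e., x² = 123y² + 1.
Try successive y values:
y = 1: x² = 123·1² + 1 = 124, not a perfect square
y = 2: x² = 123·2² + 1 = 493, not a perfect square
y = 3: x² = 123·3² + 1 = 1108, not a perfect square
... continuing the search (or via continued fractions) ...
y = 11: x² = 123·11² + 1 = 14884, x = 122 ✓

Verify: 122² - 123·11² = 14884 - 14883 = 1 ✓

x = 122, y = 11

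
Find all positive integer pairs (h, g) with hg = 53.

The positive divisors of 53 are: 1, 53.
Each divisor d gives the pair (d, 53/d):
(1, 53), (53, 1)

(1, 53), (53, 1)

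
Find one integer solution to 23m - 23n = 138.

Step 1: Check solvability.
gcd(23, 23) = 23
Since 23 divides 138, solutions exist.

Step 2: Apply extended Euclidean algorithm to find gcd.
We find integers such that 23*x0 + 23*y0 = 23

Step 3: Scale the particular solution.
Multiply by 138/23 = 6:
m = 0, n = -6

Step 4: Verify.
23*(0) - 23*(-6) = 138 = 138 ✓

m = 0, n = -6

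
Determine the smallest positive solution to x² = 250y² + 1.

We seek the smallest positive integers (x, y) with x² - 250y² = 1, i.e., x² = 250y² + 1.
Try successive y values:
y = 1: x² = 250·1² + 1 = 251, not a perfect square
y = 2: x² = 250·2² + 1 = 1001, not a perfect square
y = 3: x² = 250·3² + 1 = 2251, not a perfect square
... continuing the search (or via continued fractions) ...
y = 2496966: x² = 250·2496966² + 1 = 1558709801289001, x = 39480499 ✓

Verify: 39480499² - 250·2496966² = 1558709801289001 - 1558709801289000 = 1 ✓

x = 39480499, y = 2496966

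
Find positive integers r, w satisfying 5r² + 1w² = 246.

Try small values of r and check whether (246 - 5r²)/1 is a perfect square.
r = 7: 5·7² = 245, so 1w² = 246 - 245 = 1, giving w² = 1, w = 1.
Check: 5·7² + 1·1² = 245 + 1 = 246 ✓

r = 7, w = 1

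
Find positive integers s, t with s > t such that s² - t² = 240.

Factor: s² - t² = (s+t)(s-t) = 240.
We need two factors of 240 with the same parity.
Use s+t = 120 and s-t = 2 (product 120·2 = 240).
Adding: 2s = 122, so s = 61.
Subtracting: 2t = 118, so t = 59.
Check: 61² - 59² = 3721 - 3481 = 240 ✓

s = 61, t = 59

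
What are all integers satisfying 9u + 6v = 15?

Step 1: Compute gcd(9, 6) = 3.
Since 3 divides 15, solutions exist.

Step 2: Find a particular solution using extended Euclidean algorithm.
We get u₀ = 5, v₀ = -5.
Check: 9*5 + 6*-5 = 15 = 15 ✓

Step 3: Write the general solution.
u = 5 + (6/3)t = 5 + 2t
v = -5 - (9/3)t = -5 - 3t
for any integer t.

u = 5 + 2t, v = -5 - 3t for integer t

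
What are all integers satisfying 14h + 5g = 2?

Step 1: Compute gcd(14, 5) = 1.
Since 1 divides 2, solutions exist.

Step 2: Find a particular solution using extended Euclidean algorithm.
We get h₀ = -2, g₀ = 6.
Check: 14*-2 + 5*6 = 2 = 2 ✓

Step 3: Write the general solution.
h = -2 + (5/1)t = -2 + 5t
g = 6 - (14/1)t = 6 - 14t
for any integer t.

h = -2 + 5t, g = 6 - 14t for integer t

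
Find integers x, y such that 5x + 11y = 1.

Step 1: Check solvability.
gcd(5, 11) = 1
Since 1 divides 1, solutions exist.

Step 2: Apply extended Euclidean algorithm to find gcd.
We find integers such that 5*x0 + 11*y0 = 1

Step 3: Scale the particular solution.
Multiply by 1/1 = 1:
x = -2, y = 1

Step 4: Verify.
5*(-2) + 11*(1) = 1 = 1 ✓

x = -2, y = 1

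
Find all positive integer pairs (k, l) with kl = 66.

The positive divisors of 66 are: 1, 2, 3, 6, 11, 22, 33, 66.
Each divisor d gives the pair (d, 66/d):
(1, 66), (2, 33), (3, 22), (6, 11), (11, 6), (22, 3), (33, 2), (66, 1)

(1, 66), (2, 33), (3, 22), (6, 11), (11, 6), (22, 3), (33, 2), (66, 1)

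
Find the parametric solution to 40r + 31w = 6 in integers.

Step 1: Compute gcd(40, 31) = 1.
Since 1 divides 6, solutions exist.

Step 2: Find a particular solution using extended Euclidean algorithm.
We get r₀ = 42, w₀ = -54.
Check: 40*42 + 31*-54 = 6 = 6 ✓

Step 3: Write the general solution.
r = 42 + (31/1)t = 42 + 31t
w = -54 - (40/1)t = -54 - 40t
for any integer t.

r = 42 + 31t, w = -54 - 40t for integer t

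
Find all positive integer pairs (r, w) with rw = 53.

The positive divisors of 53 are: 1, 53.
Each divisor d gives the pair (d, 53/d):
(1, 53), (53, 1)

(1, 53), (53, 1)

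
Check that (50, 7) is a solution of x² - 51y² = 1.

Compute x² = 50² = 2500
Compute 51y² = 51·7² = 51·49 = 2499
x² - 51y² = 2500 - 2499 = 1
Since this equals 1, (50, 7) is a solution.

Yes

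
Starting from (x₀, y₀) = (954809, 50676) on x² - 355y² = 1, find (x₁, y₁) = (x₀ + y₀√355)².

Solutions to x² - Dy² = 1 are generated by powers of (x₀ + y₀√D).
The next solution satisfies x₁ + y₁√355 = (x₀ + y₀√355)², giving:
x₁ = x₀² + 355y₀² = 954809² + 355·50676² = 911660226481 + 911660226480 = 1823320452961
y₁ = 2x₀y₀ = 2·954809·50676 = 96771801768

Verify: 1823320452961² - 355·96771801768² = 3324497474185906213667521 - 3324497474185906213667520 = 1 ✓

x = 1823320452961, y = 96771801768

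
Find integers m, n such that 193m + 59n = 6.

Step 1: Check solvability.
gcd(193, 59) = 1
Since 1 divides 6, solutions exist.

Step 2: Apply extended Euclidean algorithm to find gcd.
We find integers such that 193*x0 + 59*y0 = 1

Step 3: Scale the particular solution.
Multiply by 6/1 = 6:
m = -66, n = 216

Step 4: Verify.
193*(-66) + 59*(216) = 6 = 6 ✓

m = -66, n = 216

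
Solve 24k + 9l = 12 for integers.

Step 1: Check solvability.
gcd(24, 9) = 3
Since 3 divides 12, solutions exist.

Step 2: Apply extended Euclidean algorithm to find gcd.
We find integers such that 24*x0 + 9*y0 = 3

Step 3: Scale the particular solution.
Multiply by 12/3 = 4:
k = -4, l = 12

Step 4: Verify.
24*(-4) + 9*(12) = 12 = 12 ✓

k = -4, l = 12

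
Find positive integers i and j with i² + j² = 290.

We need to find integers i, j > 0 such that i² + j² = 290.
Trying i = 1: j² = 290 - 1² = 290 - 1 = 289
j = 17
Check: 1² + 17² = 1 + 289 = 290 ✓

290 = 1² + 17²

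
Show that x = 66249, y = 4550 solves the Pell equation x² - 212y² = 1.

Compute x² = 66249² = 4388930001
Compute 212y² = 212·4550² = 212·20702500 = 4388930000
x² - 212y² = 4388930001 - 4388930000 = 1
Since this equals 1, (66249, 4550) is a solution.

Yes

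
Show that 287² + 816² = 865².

Compute a² + b² = 287² + 816² = 82369 + 665856 = 748225
Compute c² = 865² = 748225
Since 748225 = 748225, confirmed.

Yes, it is a Pythagorean triple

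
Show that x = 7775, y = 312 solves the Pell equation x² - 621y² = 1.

Compute x² = 7775² = 60450625
Compute 621y² = 621·312² = 621·97344 = 60450624
x² - 621y² = 60450625 - 60450624 = 1
Since this equals 1, (7775, 312) is a solution.

Yes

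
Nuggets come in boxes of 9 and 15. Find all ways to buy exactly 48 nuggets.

We need non-negative integers (x, y) with 9x + 15y = 48.
For each x in 0..5, check if 48 - 9x is a non-negative multiple of 15.
x = 2: 15y = 30, y = 2 ✓

(2 boxes of 9, 2 boxes of 15)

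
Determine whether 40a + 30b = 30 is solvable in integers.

Step 1: Compute gcd(40, 30).
gcd(40, 30) = 10

Step 2: Check divisibility.
Does 10 divide 30? 30 = 10 x 3, so yes.

By the theorem on linear Diophantine equations, 40a + 30b = 30 has integer solutions if and only if gcd(40, 30) divides 30. Since 10 | 30, solutions exist.

Yes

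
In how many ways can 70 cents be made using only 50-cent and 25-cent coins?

We need non-negative integers (x, y) with 50x + 25y = 70.
For each x from 0 to 1, check if (70 - 50x) is a non-negative multiple of 25.
Solutions (x, y): none
Count: 0

0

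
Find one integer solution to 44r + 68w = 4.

Step 1: Check solvability.
gcd(44, 68) = 4
Since 4 divides 4, solutions exist.

Step 2: Apply extended Euclidean algorithm to find gcd.
We find integers such that 44*x0 + 68*y0 = 4

Step 3: Scale the particular solution.
Multiply by 4/4 = 1:
r = -3, w = 2

Step 4: Verify.
44*(-3) + 68*(2) = 4 = 4 ✓

r = -3, w = 2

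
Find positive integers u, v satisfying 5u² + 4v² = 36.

Try small values of u and check whether (36 - 5u²)/4 is a perfect square.
u = 2: 5·2² = 20, so 4v² = 36 - 20 = 16, giving v² = 4, v = 2.
Check: 5·2² + 4·2² = 20 + 16 = 36 ✓

u = 2, v = 2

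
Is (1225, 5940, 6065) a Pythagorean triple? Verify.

Compute a² + b² = 1225² + 5940² = 1500625 + 35283600 = 36784225
Compute c² = 6065² = 36784225
Since 36784225 = 36784225, confirmed.

Yes, it is a Pythagorean triple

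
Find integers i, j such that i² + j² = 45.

We need to find integers i, j > 0 such that i² + j² = 45.
Trying i = 3: j² = 45 - 3² = 45 - 9 = 36
j = 6
Check: 3² + 6² = 9 + 36 = 45 ✓

45 = 3² + 6²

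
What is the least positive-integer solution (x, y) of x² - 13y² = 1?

We seek the smallest positive integers (x, y) with x² - 13y² = 1, i.e., x² = 13y² + 1.
Try successive y values:
y = 1: x² = 13·1² + 1 = 14, not a perfect square
y = 2: x² = 13·2² + 1 = 53, not a perfect square
y = 3: x² = 13·3² + 1 = 118, not a perfect square
... continuing the search (or via continued fractions) ...
y = 180: x² = 13·180² + 1 = 421201, x = 649 ✓

Verify: 649² - 13·180² = 421201 - 421200 = 1 ✓

x = 649, y = 180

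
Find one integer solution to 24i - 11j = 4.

Step 1: Check solvability.
gcd(24, 11) = 1
Since 1 divides 4, solutions exist.

Step 2: Apply extended Euclidean algorithm to find gcd.
We find integers such that 24*x0 + 11*y0 = 1

Step 3: Scale the particular solution.
Multiply by 4/1 = 4:
i = -20, j = -44

Step 4: Verify.
24*(-20) - 11*(-44) = 4 = 4 ✓

i = -20, j = -44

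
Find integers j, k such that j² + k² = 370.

We need to find integers j, k > 0 such that j² + k² = 370.
Trying j = 3: k² = 370 - 3² = 370 - 9 = 361
k = 19
Check: 3² + 19² = 9 + 361 = 370 ✓

370 = 3² + 19²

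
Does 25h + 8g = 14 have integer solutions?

Step 1: Compute gcd(25, 8).
gcd(25, 8) = 1

Step 2: Check divisibility.
Does 1 divide 14? 14 = 1 x 14, so yes.

By the theorem on linear Diophantine equations, 25h + 8g = 14 has integer solutions if and only if gcd(25, 8) divides 14. Since 1 | 14, solutions exist.

Yes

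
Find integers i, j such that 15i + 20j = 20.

Step 1: Check solvability.
gcd(15, 20) = 5
Since 5 divides 20, solutions exist.

Step 2: Apply extended Euclidean algorithm to find gcd.
We find integers such that 15*x0 + 20*y0 = 5

Step 3: Scale the particular solution.
Multiply by 20/5 = 4:
i = -4, j = 4

Step 4: Verify.
15*(-4) + 20*(4) = 20 = 20 ✓

i = -4, j = 4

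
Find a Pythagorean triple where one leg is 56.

We need the other leg and hypotenuse such that 56² + x² = c².
Take x = 105, c = 119: 56² + 105² = 3136 + 11025 = 14161 = 119² ✓
Triple: (105, 56, 119)

(105, 56, 119)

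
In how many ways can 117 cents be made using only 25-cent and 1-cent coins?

We need non-negative integers (x, y) with 25x + 1y = 117.
For each x from 0 to 4, check if (117 - 25x) is a non-negative multiple of 1.
Solutions (x, y): (0,117), (1,92), (2,67), (3,42), ...
Count: 5

5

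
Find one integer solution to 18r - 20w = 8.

Step 1: Check solvability.
gcd(18, 20) = 2
Since 2 divides 8, solutions exist.

Step 2: Apply extended Euclidean algorithm to find gcd.
We find integers such that 18*x0 + 20*y0 = 2

Step 3: Scale the particular solution.
Multiply by 8/2 = 4:
r = -4, w = -4

Step 4: Verify.
18*(-4) - 20*(-4) = 8 = 8 ✓

r = -4, w = -4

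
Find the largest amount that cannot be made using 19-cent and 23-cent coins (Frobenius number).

For two coprime denominations a and b, the Frobenius number (largest value not representable as a non-negative combination) is ab - a - b.
Here gcd(19, 23) = 1, so they are coprime.
F(19, 23) = 19·23 - 19 - 23 = 437 - 42 = 395

395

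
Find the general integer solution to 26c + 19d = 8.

Step 1: Compute gcd(26, 19) = 1.
Since 1 divides 8, solutions exist.

Step 2: Find a particular solution using extended Euclidean algorithm.
We get c₀ = -64, d₀ = 88.
Check: 26*-64 + 19*88 = 8 = 8 ✓

Step 3: Write the general solution.
c = -64 + (19/1)t = -64 + 19t
d = 88 - (26/1)t = 88 - 26t
for any integer t.

c = -64 + 19t, d = 88 - 26t for integer t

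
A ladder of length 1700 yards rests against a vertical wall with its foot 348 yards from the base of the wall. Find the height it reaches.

The ladder, wall, and ground form a right triangle with hypotenuse 1700 and one leg 348.
By the Pythagorean theorem: h² = 1700² - 348² = 2890000 - 121104 = 2768896
h = √2768896 = 1664 yards

1664 yards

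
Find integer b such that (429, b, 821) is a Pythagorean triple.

b² = c² - a² = 821² - 429² = 674041 - 184041 = 490000
b = sqrt(490000) = 700

700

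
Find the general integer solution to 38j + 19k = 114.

Step 1: Compute gcd(38, 19) = 19.
Since 19 divides 114, solutions exist.

Step 2: Find a particular solution using extended Euclidean algorithm.
We get j₀ = 0, k₀ = 6.
Check: 38*0 + 19*6 = 114 = 114 ✓

Step 3: Write the general solution.
j = 0 + (19/19)t = 0 + 1t
k = 6 - (38/19)t = 6 - 2t
for any integer t.

j = 0 + 1t, k = 6 - 2t for integer t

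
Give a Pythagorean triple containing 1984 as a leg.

We need the other leg and hypotenuse such that 1984² + x² = c².
Take x = 3588, c = 4100: 1984² + 3588² = 3936256 + 12873744 = 16810000 = 4100² ✓
Triple: (3588, 1984, 4100)

(3588, 1984, 4100)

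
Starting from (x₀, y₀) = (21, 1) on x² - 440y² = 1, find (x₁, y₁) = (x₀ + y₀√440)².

Solutions to x² - Dy² = 1 are generated by powers of (x₀ + y₀√D).
The next solution satisfies x₁ + y₁√440 = (x₀ + y₀√440)², giving:
x₁ = x₀² + 440y₀² = 21² + 440·1² = 441 + 440 = 881
y₁ = 2x₀y₀ = 2·21·1 = 42

Verify: 881² - 440·42² = 776161 - 776160 = 1 ✓

x = 881, y = 42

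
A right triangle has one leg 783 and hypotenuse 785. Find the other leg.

b² = c² - a² = 616225 - 613089 = 3136
b = 56

56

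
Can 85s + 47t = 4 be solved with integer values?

Step 1: Compute gcd(85, 47).
gcd(85, 47) = 1

Step 2: Check divisibility.
Does 1 divide 4? 4 = 1 x 4, so yes.

By the theorem on linear Diophantine equations, 85s + 47t = 4 has integer solutions if and only if gcd(85, 47) divides 4. Since 1 | 4, solutions exist.

Yes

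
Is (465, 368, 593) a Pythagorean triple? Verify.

Compute a² + b² = 465² + 368² = 216225 + 135424 = 351649
Compute c² = 593² = 351649
Since 351649 = 351649, confirmed.

Yes, it is a Pythagorean triple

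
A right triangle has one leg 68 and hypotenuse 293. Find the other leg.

a² = c² - b² = 85849 - 4624 = 81225
a = 285

285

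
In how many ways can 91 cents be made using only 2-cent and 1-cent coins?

We need non-negative integers (x, y) with 2x + 1y = 91.
For each x from 0 to 45, check if (91 - 2x) is a non-negative multiple of 1.
Solutions (x, y): (0,91), (1,89), (2,87), (3,85), ...
Count: 46

46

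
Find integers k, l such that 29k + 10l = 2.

Step 1: Check solvability.
gcd(29, 10) = 1
Since 1 divides 2, solutions exist.

Step 2: Apply extended Euclidean algorithm to find gcd.
We find integers such that 29*x0 + 10*y0 = 1

Step 3: Scale the particular solution.
Multiply by 2/1 = 2:
k = -2, l = 6

Step 4: Verify.
29*(-2) + 10*(6) = 2 = 2 ✓

k = -2, l = 6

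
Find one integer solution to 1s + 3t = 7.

Step 1: Check solvability.
gcd(1, 3) = 1
Since 1 divides 7, solutions exist.

Step 2: Apply extended Euclidean algorithm to find gcd.
We find integers such that 1*x0 + 3*y0 = 1

Step 3: Scale the particular solution.
Multiply by 7/1 = 7:
s = 7, t = 0

Step 4: Verify.
1*(7) + 3*(0) = 7 = 7 ✓

s = 7, t = 0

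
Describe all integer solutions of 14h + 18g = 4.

Step 1: Compute gcd(14, 18) = 2.
Since 2 divides 4, solutions exist.

Step 2: Find a particular solution using extended Euclidean algorithm.
We get h₀ = 8, g₀ = -6.
Check: 14*8 + 18*-6 = 4 = 4 ✓

Step 3: Write the general solution.
h = 8 + (18/2)t = 8 + 9t
g = -6 - (14/2)t = -6 - 7t
for any integer t.

h = 8 + 9t, g = -6 - 7t for integer t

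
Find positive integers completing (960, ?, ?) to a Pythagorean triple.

We need the other leg and hypotenuse such that 960² + x² = c².
Take x = 952, c = 1352: 960² + 952² = 921600 + 906304 = 1827904 = 1352² ✓
Triple: (952, 960, 1352)

(952, 960, 1352)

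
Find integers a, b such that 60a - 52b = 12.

Step 1: Check solvability.
gcd(60, 52) = 4
Since 4 divides 12, solutions exist.

Step 2: Apply extended Euclidean algorithm to find gcd.
We find integers such that 60*x0 + 52*y0 = 4

Step 3: Scale the particular solution.
Multiply by 12/4 = 3:
a = -18, b = -21

Step 4: Verify.
60*(-18) - 52*(-21) = 12 = 12 ✓

a = -18, b = -21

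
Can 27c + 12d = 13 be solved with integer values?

Step 1: Compute gcd(27, 12).
gcd(27, 12) = 3

Step 2: Check divisibility.
Does 3 divide 13? 13 = 3 x 4 + 1, so no.

By the theorem on linear Diophantine equations, 27c + 12d = 13 has integer solutions if and only if gcd(27, 12) divides 13. Since 3 does not divide 13, no solutions exist.

No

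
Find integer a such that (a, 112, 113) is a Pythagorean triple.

a² = c² - b² = 113² - 112² = 12769 - 12544 = 225
a = sqrt(225) = 15

15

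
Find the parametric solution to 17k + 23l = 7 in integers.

Step 1: Compute gcd(17, 23) = 1.
Since 1 divides 7, solutions exist.

Step 2: Find a particular solution using extended Euclidean algorithm.
We get k₀ = -28, l₀ = 21.
Check: 17*-28 + 23*21 = 7 = 7 ✓

Step 3: Write the general solution.
k = -28 + (23/1)t = -28 + 23t
l = 21 - (17/1)t = 21 - 17t
for any integer t.

k = -28 + 23t, l = 21 - 17t for integer t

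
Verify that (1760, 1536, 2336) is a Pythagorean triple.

Compute a² + b² = 1760² + 1536² = 3097600 + 2359296 = 5456896
Compute c² = 2336² = 5456896
Since 5456896 = 5456896, confirmed.

Yes, it is a Pythagorean triple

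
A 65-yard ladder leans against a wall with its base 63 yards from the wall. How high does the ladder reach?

The ladder, wall, and ground form a right triangle with hypotenuse 65 and one leg 63.
By the Pythagorean theorem: h² = 65² - 63² = 4225 - 3969 = 256
h = √256 = 16 yards

16 yards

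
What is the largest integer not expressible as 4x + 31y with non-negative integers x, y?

For two coprime denominations a and b, the Frobenius number (largest value not representable as a non-negative combination) is ab - a - b.
Here gcd(4, 31) = 1, so they are coprime.
F(4, 31) = 4·31 - 4 - 31 = 124 - 35 = 89

89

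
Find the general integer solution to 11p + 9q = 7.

Step 1: Compute gcd(11, 9) = 1.
Since 1 divides 7, solutions exist.

Step 2: Find a particular solution using extended Euclidean algorithm.
We get p₀ = -28, q₀ = 35.
Check: 11*-28 + 9*35 = 7 = 7 ✓

Step 3: Write the general solution.
p = -28 + (9/1)t = -28 + 9t
q = 35 - (11/1)t = 35 - 11t
for any integer t.

p = -28 + 9t, q = 35 - 11t for integer t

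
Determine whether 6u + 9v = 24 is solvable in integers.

Step 1: Compute gcd(6, 9).
gcd(6, 9) = 3

Step 2: Check divisibility.
Does 3 divide 24? 24 = 3 x 8, so yes.

By the theorem on linear Diophantine equations, 6u + 9v = 24 has integer solutions if and only if gcd(6, 9) divides 24. Since 3 | 24, solutions exist.

Yes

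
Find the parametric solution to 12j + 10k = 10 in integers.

Step 1: Compute gcd(12, 10) = 2.
Since 2 divides 10, solutions exist.

Step 2: Find a particular solution using extended Euclidean algorithm.
We get j₀ = 5, k₀ = -5.
Check: 12*5 + 10*-5 = 10 = 10 ✓

Step 3: Write the general solution.
j = 5 + (10/2)t = 5 + 5t
k = -5 - (12/2)t = -5 - 6t
for any integer t.

j = 5 + 5t, k = -5 - 6t for integer t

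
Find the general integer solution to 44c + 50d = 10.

Step 1: Compute gcd(44, 50) = 2.
Since 2 divides 10, solutions exist.

Step 2: Find a particular solution using extended Euclidean algorithm.
We get c₀ = 40, d₀ = -35.
Check: 44*40 + 50*-35 = 10 = 10 ✓

Step 3: Write the general solution.
c = 40 + (50/2)t = 40 + 25t
d = -35 - (44/2)t = -35 - 22t
for any integer t.

c = 40 + 25t, d = -35 - 22t for integer t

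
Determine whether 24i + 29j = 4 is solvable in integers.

Step 1: Compute gcd(24, 29).
gcd(24, 29) = 1

Step 2: Check divisibility.
Does 1 divide 4? 4 = 1 x 4, so yes.

By the theorem on linear Diophantine equations, 24i + 29j = 4 has integer solutions if and only if gcd(24, 29) divides 4. Since 1 | 4, solutions exist.

Yes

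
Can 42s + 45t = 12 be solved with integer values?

Step 1: Compute gcd(42, 45).
gcd(42, 45) = 3

Step 2: Check divisibility.
Does 3 divide 12? 12 = 3 x 4, so yes.

By the theorem on linear Diophantine equations, 42s + 45t = 12 has integer solutions if and only if gcd(42, 45) divides 12. Since 3 | 12, solutions exist.

Yes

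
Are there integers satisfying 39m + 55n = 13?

Step 1: Compute gcd(39, 55).
gcd(39, 55) = 1

Step 2: Check divisibility.
Does 1 divide 13? 13 = 1 x 13, so yes.

By the theorem on linear Diophantine equations, 39m + 55n = 13 has integer solutions if and only if gcd(39, 55) divides 13. Since 1 | 13, solutions exist.

Yes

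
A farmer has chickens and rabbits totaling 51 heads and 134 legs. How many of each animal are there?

Let c = chickens, r = rabbits.
Heads: c + r = 51
Legs: 2c + 4r = 134
From the first equation, c = 51 - r. Substitute:
2(51 - r) + 4r = 134
102 + 2r = 134
r = (134 - 102)/2 = 16
c = 51 - 16 = 35

Chickens: 35, Rabbits: 16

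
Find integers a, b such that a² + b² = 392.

We need to find integers a, b > 0 such that a² + b² = 392.
Trying a = 14: b² = 392 - 14² = 392 - 196 = 196
b = 14
Check: 14² + 14² = 196 + 196 = 392 ✓

392 = 14² + 14²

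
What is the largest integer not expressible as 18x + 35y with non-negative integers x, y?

For two coprime denominations a and b, the Frobenius number (largest value not representable as a non-negative combination) is ab - a - b.
Here gcd(18, 35) = 1, so they are coprime.
F(18, 35) = 18·35 - 18 - 35 = 630 - 53 = 577

577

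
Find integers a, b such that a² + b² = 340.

We need to find integers a, b > 0 such that a² + b² = 340.
Trying a = 4: b² = 340 - 4² = 340 - 16 = 324
b = 18
Check: 4² + 18² = 16 + 324 = 340 ✓

340 = 4² + 18²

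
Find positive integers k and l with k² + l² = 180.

We need to find integers k, l > 0 such that k² + l² = 180.
Trying k = 6: l² = 180 - 6² = 180 - 36 = 144
l = 12
Check: 6² + 12² = 36 + 144 = 180 ✓

180 = 6² + 12²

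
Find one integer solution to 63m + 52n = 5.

Step 1: Check solvability.
gcd(63, 52) = 1
Since 1 divides 5, solutions exist.

Step 2: Apply extended Euclidean algorithm to find gcd.
We find integers such that 63*x0 + 52*y0 = 1

Step 3: Scale the particular solution.
Multiply by 5/1 = 5:
m = 95, n = -115

Step 4: Verify.
63*(95) + 52*(-115) = 5 = 5 ✓

m = 95, n = -115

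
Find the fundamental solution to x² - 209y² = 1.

We seek the smallest positive integers (x, y) with x² - 209y² = 1, i.e., x² = 209y² + 1.
Try successive y values:
y = 1: x² = 209·1² + 1 = 210, not a perfect square
y = 2: x² = 209·2² + 1 = 837, not a perfect square
y = 3: x² = 209·3² + 1 = 1882, not a perfect square
... continuing the search (or via continued fractions) ...
y = 3220: x² = 209·3220² + 1 = 2166995601, x = 46551 ✓

Verify: 46551² - 209·3220² = 2166995601 - 2166995600 = 1 ✓

x = 46551, y = 3220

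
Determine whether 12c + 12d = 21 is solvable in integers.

Step 1: Compute gcd(12, 12).
gcd(12, 12) = 12

Step 2: Check divisibility.
Does 12 divide 21? 21 = 12 x 1 + 9, so no.

By the theorem on linear Diophantine equations, 12c + 12d = 21 has integer solutions if and only if gcd(12, 12) divides 21. Since 12 does not divide 21, no solutions exist.

No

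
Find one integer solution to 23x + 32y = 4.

Step 1: Check solvability.
gcd(23, 32) = 1
Since 1 divides 4, solutions exist.

Step 2: Apply extended Euclidean algorithm to find gcd.
We find integers such that 23*x0 + 32*y0 = 1

Step 3: Scale the particular solution.
Multiply by 4/1 = 4:
x = 28, y = -20

Step 4: Verify.
23*(28) + 32*(-20) = 4 = 4 ✓

x = 28, y = -20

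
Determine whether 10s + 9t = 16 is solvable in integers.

Step 1: Compute gcd(10, 9).
gcd(10, 9) = 1

Step 2: Check divisibility.
Does 1 divide 16? 16 = 1 x 16, so yes.

By the theorem on linear Diophantine equations, 10s + 9t = 16 has integer solutions if and only if gcd(10, 9) divides 16. Since 1 | 16, solutions exist.

Yes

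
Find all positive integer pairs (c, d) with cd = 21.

The positive divisors of 21 are: 1, 3, 7, 21.
Each divisor d gives the pair (d, 21/d):
(1, 21), (3, 7), (7, 3), (21, 1)

(1, 21), (3, 7), (7, 3), (21, 1)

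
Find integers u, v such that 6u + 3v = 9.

Step 1: Check solvability.
gcd(6, 3) = 3
Since 3 divides 9, solutions exist.

Step 2: Apply extended Euclidean algorithm to find gcd.
We find integers such that 6*x0 + 3*y0 = 3

Step 3: Scale the particular solution.
Multiply by 9/3 = 3:
u = 0, v = 3

Step 4: Verify.
6*(0) + 3*(3) = 9 = 9 ✓

u = 0, v = 3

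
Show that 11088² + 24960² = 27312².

Compute a² + b² = 11088² + 24960² = 122943744 + 623001600 = 745945344
Compute c² = 27312² = 745945344
Since 745945344 = 745945344, confirmed.

Yes, it is a Pythagorean triple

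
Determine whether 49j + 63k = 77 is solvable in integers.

Step 1: Compute gcd(49, 63).
gcd(49, 63) = 7

Step 2: Check divisibility.
Does 7 divide 77? 77 = 7 x 11, so yes.

By the theorem on linear Diophantine equations, 49j + 63k = 77 has integer solutions if and only if gcd(49, 63) divides 77. Since 7 | 77, solutions exist.

Yes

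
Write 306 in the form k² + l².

We need to find integers k, l > 0 such that k² + l² = 306.
Trying k = 9: l² = 306 - 9² = 306 - 81 = 225
l = 15
Check: 9² + 15² = 81 + 225 = 306 ✓

306 = 9² + 15²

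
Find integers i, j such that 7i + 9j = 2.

Step 1: Check solvability.
gcd(7, 9) = 1
Since 1 divides 2, solutions exist.

Step 2: Apply extended Euclidean algorithm to find gcd.
We find integers such that 7*x0 + 9*y0 = 1

Step 3: Scale the particular solution.
Multiply by 2/1 = 2:
i = 8, j = -6

Step 4: Verify.
7*(8) + 9*(-6) = 2 = 2 ✓

i = 8, j = -6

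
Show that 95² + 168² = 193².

Compute a² + b² = 95² + 168² = 9025 + 28224 = 37249
Compute c² = 193² = 37249
Since 37249 = 37249, confirmed.

Yes, it is a Pythagorean triple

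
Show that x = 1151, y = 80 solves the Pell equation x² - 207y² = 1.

Compute x² = 1151² = 1324801
Compute 207y² = 207·80² = 207·6400 = 1324800
x² - 207y² = 1324801 - 1324800 = 1
Since this equals 1, (1151, 80) is a solution.

Yes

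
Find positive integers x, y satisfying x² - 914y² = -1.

We need x² = 914y² - 1. Try successive y:
y = 1: x² = 914·1² - 1 = 913, not a perfect square
y = 2: x² = 914·2² - 1 = 3655, not a perfect square
y = 3: x² = 914·3² - 1 = 8225, not a perfect square
...
y = 185: x² = 914·185² - 1 = 31281649 = 5593² ✓
Check: 5593² - 914·185² = 31281649 - 31281650 = -1 ✓

x = 5593, y = 185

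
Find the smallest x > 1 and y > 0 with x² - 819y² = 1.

We seek the smallest positive integers (x, y) with x² - 819y² = 1, i.e., x² = 819y² + 1.
Try successive y values:
y = 1: x² = 819·1² + 1 = 820, not a perfect square
y = 2: x² = 819·2² + 1 = 3277, not a perfect square
y = 3: x² = 819·3² + 1 = 7372, not a perfect square
... continuing the search (or via continued fractions) ...
y = 55: x² = 819·55² + 1 = 2477476, x = 1574 ✓

Verify: 1574² - 819·55² = 2477476 - 2477475 = 1 ✓

x = 1574, y = 55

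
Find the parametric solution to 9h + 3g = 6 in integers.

Step 1: Compute gcd(9, 3) = 3.
Since 3 divides 6, solutions exist.

Step 2: Find a particular solution using extended Euclidean algorithm.
We get h₀ = 0, g₀ = 2.
Check: 9*0 + 3*2 = 6 = 6 ✓

Step 3: Write the general solution.
h = 0 + (3/3)t = 0 + 1t
g = 2 - (9/3)t = 2 - 3t
for any integer t.

h = 0 + 1t, g = 2 - 3t for integer t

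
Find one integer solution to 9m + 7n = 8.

Step 1: Check solvability.
gcd(9, 7) = 1
Since 1 divides 8, solutions exist.

Step 2: Apply extended Euclidean algorithm to find gcd.
We find integers such that 9*x0 + 7*y0 = 1

Step 3: Scale the particular solution.
Multiply by 8/1 = 8:
m = -24, n = 32

Step 4: Verify.
9*(-24) + 7*(32) = 8 = 8 ✓

m = -24, n = 32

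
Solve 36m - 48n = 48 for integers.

Step 1: Check solvability.
gcd(36, 48) = 12
Since 12 divides 48, solutions exist.

Step 2: Apply extended Euclidean algorithm to find gcd.
We find integers such that 36*x0 + 48*y0 = 12

Step 3: Scale the particular solution.
Multiply by 48/12 = 4:
m = -4, n = -4

Step 4: Verify.
36*(-4) - 48*(-4) = 48 = 48 ✓

m = -4, n = -4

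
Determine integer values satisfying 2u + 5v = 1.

Step 1: Check solvability.
gcd(2, 5) = 1
Since 1 divides 1, solutions exist.

Step 2: Apply extended Euclidean algorithm to find gcd.
We find integers such that 2*x0 + 5*y0 = 1

Step 3: Scale the particular solution.
Multiply by 1/1 = 1:
u = -2, v = 1

Step 4: Verify.
2*(-2) + 5*(1) = 1 = 1 ✓

u = -2, v = 1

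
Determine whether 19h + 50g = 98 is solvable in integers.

Step 1: Compute gcd(19, 50).
gcd(19, 50) = 1

Step 2: Check divisibility.
Does 1 divide 98? 98 = 1 x 98, so yes.

By the theorem on linear Diophantine equations, 19h + 50g = 98 has integer solutions if and only if gcd(19, 50) divides 98. Since 1 | 98, solutions exist.

Yes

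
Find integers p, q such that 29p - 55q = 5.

Step 1: Check solvability.
gcd(29, 55) = 1
Since 1 divides 5, solutions exist.

Step 2: Apply extended Euclidean algorithm to find gcd.
We find integers such that 29*x0 + 55*y0 = 1

Step 3: Scale the particular solution.
Multiply by 5/1 = 5:
p = 95, q = 50

Step 4: Verify.
29*(95) - 55*(50) = 5 = 5 ✓

p = 95, q = 50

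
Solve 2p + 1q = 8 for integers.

Step 1: Check solvability.
gcd(2, 1) = 1
Since 1 divides 8, solutions exist.

Step 2: Apply extended Euclidean algorithm to find gcd.
We find integers such that 2*x0 + 1*y0 = 1

Step 3: Scale the particular solution.
Multiply by 8/1 = 8:
p = 0, q = 8

Step 4: Verify.
2*(0) + 1*(8) = 8 = 8 ✓

p = 0, q = 8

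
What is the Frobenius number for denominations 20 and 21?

For two coprime denominations a and b, the Frobenius number (largest value not representable as a non-negative combination) is ab - a - b.
Here gcd(20, 21) = 1, so they are coprime.
F(20, 21) = 20·21 - 20 - 21 = 420 - 41 = 379

379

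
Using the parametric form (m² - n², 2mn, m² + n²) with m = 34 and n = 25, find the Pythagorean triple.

a = m² - n² = 1156 - 625 = 531
b = 2mn = 2·34·25 = 1700
c = m² + n² = 1156 + 625 = 1781
Verify: 531² + 1700² = 281961 + 2890000 = 3171961 = 1781² ✓

(531, 1700, 1781)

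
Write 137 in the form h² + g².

We need to find integers h, g > 0 such that h² + g² = 137.
Trying h = 4: g² = 137 - 4² = 137 - 16 = 121
g = 11
Check: 4² + 11² = 16 + 121 = 137 ✓

137 = 4² + 11²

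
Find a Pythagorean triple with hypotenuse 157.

We need a² + b² = 157² = 24649.
Trying: 85² + 132² = 7225 + 17424 = 24649 ✓

(85, 132, 157)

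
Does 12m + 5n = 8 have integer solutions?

Step 1: Compute gcd(12, 5).
gcd(12, 5) = 1

Step 2: Check divisibility.
Does 1 divide 8? 8 = 1 x 8, so yes.

By the theorem on linear Diophantine equations, 12m + 5n = 8 has integer solutions if and only if gcd(12, 5) divides 8. Since 1 | 8, solutions exist.

Yes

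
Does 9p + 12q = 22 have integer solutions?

Step 1: Compute gcd(9, 12).
gcd(9, 12) = 3

Step 2: Check divisibility.
Does 3 divide 22? 22 = 3 x 7 + 1, so no.

By the theorem on linear Diophantine equations, 9p + 12q = 22 has integer solutions if and only if gcd(9, 12) divides 22. Since 3 does not divide 22, no solutions exist.

No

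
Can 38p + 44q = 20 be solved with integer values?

Step 1: Compute gcd(38, 44).
gcd(38, 44) = 2

Step 2: Check divisibility.
Does 2 divide 20? 20 = 2 x 10, so yes.

By the theorem on linear Diophantine equations, 38p + 44q = 20 has integer solutions if and only if gcd(38, 44) divides 20. Since 2 | 20, solutions exist.

Yes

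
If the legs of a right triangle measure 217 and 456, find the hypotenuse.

c² = a² + b² = 217² + 456² = 47089 + 207936 = 255025
c = 505

505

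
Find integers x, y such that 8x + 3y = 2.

Step 1: Check solvability.
gcd(8, 3) = 1
Since 1 divides 2, solutions exist.

Step 2: Apply extended Euclidean algorithm to find gcd.
We find integers such that 8*x0 + 3*y0 = 1

Step 3: Scale the particular solution.
Multiply by 2/1 = 2:
x = -2, y = 6

Step 4: Verify.
8*(-2) + 3*(6) = 2 = 2 ✓

x = -2, y = 6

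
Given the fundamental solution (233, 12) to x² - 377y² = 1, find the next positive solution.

Solutions to x² - Dy² = 1 are generated by powers of (x₀ + y₀√D).
The next solution satisfies x₁ + y₁√377 = (x₀ + y₀√377)², giving:
x₁ = x₀² + 377y₀² = 233² + 377·12² = 54289 + 54288 = 108577
y₁ = 2x₀y₀ = 2·233·12 = 5592

Verify: 108577² - 377·5592² = 11788964929 - 11788964928 = 1 ✓

x = 108577, y = 5592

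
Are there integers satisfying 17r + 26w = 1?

Step 1: Compute gcd(17, 26).
gcd(17, 26) = 1

Step 2: Check divisibility.
Does 1 divide 1? 1 = 1 x 1, so yes.

By the theorem on linear Diophantine equations, 17r + 26w = 1 has integer solutions if and only if gcd(17, 26) divides 1. Since 1 | 1, solutions exist.

Yes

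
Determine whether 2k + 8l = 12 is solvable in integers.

Step 1: Compute gcd(2, 8).
gcd(2, 8) = 2

Step 2: Check divisibility.
Does 2 divide 12? 12 = 2 x 6, so yes.

By the theorem on linear Diophantine equations, 2k + 8l = 12 has integer solutions if and only if gcd(2, 8) divides 12. Since 2 | 12, solutions exist.

Yes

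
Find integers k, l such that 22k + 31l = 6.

Step 1: Check solvability.
gcd(22, 31) = 1
Since 1 divides 6, solutions exist.

Step 2: Apply extended Euclidean algorithm to find gcd.
We find integers such that 22*x0 + 31*y0 = 1

Step 3: Scale the particular solution.
Multiply by 6/1 = 6:
k = -42, l = 30

Step 4: Verify.
22*(-42) + 31*(30) = 6 = 6 ✓

k = -42, l = 30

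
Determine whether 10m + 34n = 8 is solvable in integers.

Step 1: Compute gcd(10, 34).
gcd(10, 34) = 2

Step 2: Check divisibility.
Does 2 divide 8? 8 = 2 x 4, so yes.

By the theorem on linear Diophantine equations, 10m + 34n = 8 has integer solutions if and only if gcd(10, 34) divides 8. Since 2 | 8, solutions exist.

Yes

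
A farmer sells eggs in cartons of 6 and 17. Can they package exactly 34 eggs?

We need non-negative a, b with 6a + 17b = 34.
gcd(6, 17) = 1 divides 34.
Try a = 0: 17b = 34 - 0 = 34, so b = 2.
One way: 0 cartons of 6 and 2 cartons of 17.

Yes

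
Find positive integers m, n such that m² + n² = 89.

Search for m with 89 - m² a perfect square.
m = 5: 89 - 5² = 89 - 25 = 64 = 8² ✓
So m = 5, n = 8.

m = 5, n = 8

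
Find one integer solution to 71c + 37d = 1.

Step 1: Check solvability.
gcd(71, 37) = 1
Since 1 divides 1, solutions exist.

Step 2: Apply extended Euclidean algorithm to find gcd.
We find integers such that 71*x0 + 37*y0 = 1

Step 3: Scale the particular solution.
Multiply by 1/1 = 1:
c = 12, d = -23

Step 4: Verify.
71*(12) + 37*(-23) = 1 = 1 ✓

c = 12, d = -23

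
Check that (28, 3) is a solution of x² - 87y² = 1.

Compute x² = 28² = 784
Compute 87y² = 87·3² = 87·9 = 783
x² - 87y² = 784 - 783 = 1
Since this equals 1, (28, 3) is a solution.

Yes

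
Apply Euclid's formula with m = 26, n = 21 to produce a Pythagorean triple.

a = m² - n² = 26² - 21² = 676 - 441 = 235
b = 2mn = 2·26·21 = 1092
c = m² + n² = 676 + 441 = 1117
Verify: 235² + 1092² = 55225 + 1192464 = 1247689 = 1117² ✓

(235, 1092, 1117)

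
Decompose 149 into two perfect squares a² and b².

We need to find integers a, b > 0 such that a² + b² = 149.
Trying a = 7: b² = 149 - 7² = 149 - 49 = 100
b = 10
Check: 7² + 10² = 49 + 100 = 149 ✓

149 = 7² + 10²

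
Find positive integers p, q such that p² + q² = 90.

Search for p with 90 - p² a perfect square.
p = 3: 90 - 3² = 90 - 9 = 81 = 9² ✓
So p = 3, q = 9.

p = 3, q = 9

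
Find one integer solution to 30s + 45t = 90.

Step 1: Check solvability.
gcd(30, 45) = 15
Since 15 divides 90, solutions exist.

Step 2: Apply extended Euclidean algorithm to find gcd.
We find integers such that 30*x0 + 45*y0 = 15

Step 3: Scale the particular solution.
Multiply by 90/15 = 6:
s = -6, t = 6

Step 4: Verify.
30*(-6) + 45*(6) = 90 = 90 ✓

s = -6, t = 6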